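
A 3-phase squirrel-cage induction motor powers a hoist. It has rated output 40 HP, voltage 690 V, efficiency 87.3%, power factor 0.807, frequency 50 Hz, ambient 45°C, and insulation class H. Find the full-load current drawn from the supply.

P_out = 40 × 746 = 29840 W
P_in = P_out / η = 29840 / 0.873 = 34181 W
I_L = P_in / (√3·V_L·cosφ) = 34181 / (1.732 × 690 × 0.807) = 35.4 A

35.4 A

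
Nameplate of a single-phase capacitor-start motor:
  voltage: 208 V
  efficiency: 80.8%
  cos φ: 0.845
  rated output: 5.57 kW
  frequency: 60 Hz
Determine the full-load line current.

39.2 A

P_out = 5.57 kW = 5570 W
P_in = P_out / η = 5570 / 0.808 = 6894 W
I = P_in / (V·cosφ) = 6894 / (208 × 0.845) = 39.2 A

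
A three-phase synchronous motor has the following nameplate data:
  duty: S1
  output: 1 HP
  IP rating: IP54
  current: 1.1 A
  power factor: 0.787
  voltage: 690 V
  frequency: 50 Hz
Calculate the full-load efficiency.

P_out = 1 × 746 = 746 W
P_in = √3·V_L·I_L·cosφ = 1.732 × 690 × 1.1 × 0.787 = 1035 W
η = P_out / P_in = 746 / 1035 = 0.721 = 72.1%

72.1 %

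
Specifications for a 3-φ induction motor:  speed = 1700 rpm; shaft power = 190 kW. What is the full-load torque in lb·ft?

787 lb·ft

ω = 2π × 1700/60 = 178 rad/s
τ = P/ω = 190000/178 = 1067 N·m
In lb·ft: 1067/1.356 = 787 lb·ft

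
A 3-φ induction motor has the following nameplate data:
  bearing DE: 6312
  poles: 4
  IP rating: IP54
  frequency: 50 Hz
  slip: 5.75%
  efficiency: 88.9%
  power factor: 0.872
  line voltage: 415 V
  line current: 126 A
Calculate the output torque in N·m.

P_in = √3·V·I·cosφ = 1.732 × 415 × 126 × 0.872 = 78974 W
P_out = η·P_in = 0.889 × 78974 = 70208 W
n_s = 120×50/4 = 1500 rpm; n = 1500×(1−0.0575) = 1414 rpm
ω = 2π×1414/60 = 148.1 rad/s
τ = P_out/ω = 70208/148.1 = 474 N·m

474 N·m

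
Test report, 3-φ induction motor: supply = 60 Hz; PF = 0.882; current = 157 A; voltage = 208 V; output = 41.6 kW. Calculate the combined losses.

P_in = √3·V·I·cosφ = 1.732×208×157×0.882 = 49886 W
P_out = 41600 W
Losses = P_in − P_out = 49886 − 41600 = 8286 W

8290 W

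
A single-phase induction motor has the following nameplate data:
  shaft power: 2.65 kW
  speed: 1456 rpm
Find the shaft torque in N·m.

ω = 2π × 1456/60 = 152.5 rad/s
τ = P/ω = 2650/152.5 = 17.4 N·m

17.4 N·m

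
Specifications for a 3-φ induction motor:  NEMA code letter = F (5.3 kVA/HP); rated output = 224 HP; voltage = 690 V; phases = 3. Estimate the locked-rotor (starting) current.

993 A

S_LR = 5.3 × 224 = 1187.2 kVA
I_LR = S_LR/(√3·V_L) = 1187200/(1.732×690) = 993 A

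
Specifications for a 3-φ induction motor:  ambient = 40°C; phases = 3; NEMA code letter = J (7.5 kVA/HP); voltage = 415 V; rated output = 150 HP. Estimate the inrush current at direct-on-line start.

1570 A

S_LR = 7.5 × 150 = 1125 kVA
I_LR = S_LR/(√3·V_L) = 1125000/(1.732×415) = 1570 A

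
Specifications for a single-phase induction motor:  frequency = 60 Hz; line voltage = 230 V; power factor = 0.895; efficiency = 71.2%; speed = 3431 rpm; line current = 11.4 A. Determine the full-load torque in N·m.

4.65 N·m

P_in = V·I·cosφ = 230 × 11.4 × 0.895 = 2347 W
P_out = η·P_in = 0.712 × 2347 = 1671 W
n = 3431 rpm
ω = 2π×3431/60 = 359.3 rad/s
τ = P_out/ω = 1671/359.3 = 4.65 N·m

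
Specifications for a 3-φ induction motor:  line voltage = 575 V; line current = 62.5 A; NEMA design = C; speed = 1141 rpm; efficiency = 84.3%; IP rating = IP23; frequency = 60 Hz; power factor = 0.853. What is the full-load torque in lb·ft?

276 lb·ft

P_in = √3·V·I·cosφ = 1.732 × 575 × 62.5 × 0.853 = 53094 W
P_out = η·P_in = 0.843 × 53094 = 44758 W
n = 1141 rpm
ω = 2π×1141/60 = 119.5 rad/s
τ = P_out/ω = 44758/119.5 = 374.5 N·m
In lb·ft: 374.5/1.356 = 276 lb·ft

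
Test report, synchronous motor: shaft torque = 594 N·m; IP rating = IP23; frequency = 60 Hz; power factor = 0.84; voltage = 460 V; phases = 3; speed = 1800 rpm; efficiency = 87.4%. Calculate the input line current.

191 A

ω = 2π×1800/60 = 188.5 rad/s; P_out = τω = 594 × 188.5 = 111969 W
P_in = P_out / η = 111969 / 0.874 = 128111 W
I_L = P_in / (√3·V_L·cosφ) = 128111 / (1.732 × 460 × 0.84) = 191 A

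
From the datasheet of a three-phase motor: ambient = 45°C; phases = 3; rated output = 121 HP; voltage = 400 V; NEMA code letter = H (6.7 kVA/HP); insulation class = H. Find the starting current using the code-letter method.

S_LR = 6.7 × 121 = 810.7 kVA
I_LR = S_LR/(√3·V_L) = 810700/(1.732×400) = 1170 A

1170 A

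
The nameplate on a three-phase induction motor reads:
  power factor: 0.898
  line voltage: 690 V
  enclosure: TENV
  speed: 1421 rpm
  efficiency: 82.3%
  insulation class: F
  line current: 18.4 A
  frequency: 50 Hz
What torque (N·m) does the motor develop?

109 N·m

P_in = √3·V·I·cosφ = 1.732 × 690 × 18.4 × 0.898 = 19747 W
P_out = η·P_in = 0.823 × 19747 = 16252 W
n = 1421 rpm
ω = 2π×1421/60 = 148.8 rad/s
τ = P_out/ω = 16252/148.8 = 109 N·m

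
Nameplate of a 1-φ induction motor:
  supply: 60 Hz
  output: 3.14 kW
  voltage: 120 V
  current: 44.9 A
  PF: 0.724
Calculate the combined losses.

P_in = V·I·cosφ = 120×44.9×0.724 = 3901 W
P_out = 3140 W
Losses = P_in − P_out = 3901 − 3140 = 761 W

761 W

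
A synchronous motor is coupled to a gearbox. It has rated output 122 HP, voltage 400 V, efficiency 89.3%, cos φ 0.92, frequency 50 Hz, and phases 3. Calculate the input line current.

P_out = 122 × 746 = 91012 W
P_in = P_out / η = 91012 / 0.893 = 101917 W
I_L = P_in / (√3·V_L·cosφ) = 101917 / (1.732 × 400 × 0.92) = 160 A

160 A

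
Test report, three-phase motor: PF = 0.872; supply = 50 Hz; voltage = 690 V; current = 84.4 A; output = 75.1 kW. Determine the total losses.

P_in = √3·V·I·cosφ = 1.732×690×84.4×0.872 = 87954 W
P_out = 75100 W
Losses = P_in − P_out = 87954 − 75100 = 12854 W

12900 W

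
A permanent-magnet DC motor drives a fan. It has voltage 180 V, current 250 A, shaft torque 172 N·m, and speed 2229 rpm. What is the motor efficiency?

89.2 %

ω = 2π × 2229/60 = 233.4 rad/s; P_out = τω = 172 × 233.4 = 40145 W
P_in = V·I = 180 × 250 = 45000 W
η = P_out / P_in = 40145 / 45000 = 0.892 = 89.2%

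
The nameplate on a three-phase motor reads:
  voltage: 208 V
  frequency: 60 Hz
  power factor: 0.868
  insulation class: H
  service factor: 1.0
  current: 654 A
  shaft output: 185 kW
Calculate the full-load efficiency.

P_out = 185 kW = 185000 W
P_in = √3·V_L·I_L·cosφ = 1.732 × 208 × 654 × 0.868 = 204507 W
η = P_out / P_in = 185000 / 204507 = 0.905 = 90.5%

90.5 %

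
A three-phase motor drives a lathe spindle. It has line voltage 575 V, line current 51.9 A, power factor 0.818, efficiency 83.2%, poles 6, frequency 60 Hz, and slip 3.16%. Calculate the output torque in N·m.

P_in = √3·V·I·cosφ = 1.732 × 575 × 51.9 × 0.818 = 42280 W
P_out = η·P_in = 0.832 × 42280 = 35177 W
n_s = 120×60/6 = 1200 rpm; n = 1200×(1−0.0316) = 1162 rpm
ω = 2π×1162/60 = 121.7 rad/s
τ = P_out/ω = 35177/121.7 = 289 N·m

289 N·m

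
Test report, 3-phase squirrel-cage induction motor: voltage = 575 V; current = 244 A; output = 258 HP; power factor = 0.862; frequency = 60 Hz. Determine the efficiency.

91.9 %

P_out = 258 × 746 = 192468 W
P_in = √3·V_L·I_L·cosφ = 1.732 × 575 × 244 × 0.862 = 209466 W
η = P_out / P_in = 192468 / 209466 = 0.919 = 91.9%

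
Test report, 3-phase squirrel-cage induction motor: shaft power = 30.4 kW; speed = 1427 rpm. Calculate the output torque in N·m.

203 N·m

ω = 2π × 1427/60 = 149.4 rad/s
τ = P/ω = 30400/149.4 = 203 N·m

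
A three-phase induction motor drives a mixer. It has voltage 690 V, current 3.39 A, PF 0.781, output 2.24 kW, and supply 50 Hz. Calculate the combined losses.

P_in = √3·V·I·cosφ = 1.732×690×3.39×0.781 = 3164 W
P_out = 2240 W
Losses = P_in − P_out = 3164 − 2240 = 924 W

924 W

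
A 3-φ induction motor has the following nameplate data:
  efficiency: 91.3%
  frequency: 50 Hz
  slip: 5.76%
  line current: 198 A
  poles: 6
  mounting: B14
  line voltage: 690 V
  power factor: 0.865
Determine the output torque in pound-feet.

1400 lb·ft

P_in = √3·V·I·cosφ = 1.732 × 690 × 198 × 0.865 = 204681 W
P_out = η·P_in = 0.913 × 204681 = 186874 W
n_s = 120×50/6 = 1000 rpm; n = 1000×(1−0.0576) = 942 rpm
ω = 2π×942/60 = 98.65 rad/s
τ = P_out/ω = 186874/98.65 = 1894 N·m
In lb·ft: 1894/1.356 = 1400 lb·ft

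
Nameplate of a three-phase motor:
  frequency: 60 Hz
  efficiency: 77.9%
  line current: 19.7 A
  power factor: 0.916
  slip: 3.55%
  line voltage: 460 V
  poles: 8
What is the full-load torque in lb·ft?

P_in = √3·V·I·cosφ = 1.732 × 460 × 19.7 × 0.916 = 14377 W
P_out = η·P_in = 0.779 × 14377 = 11200 W
n_s = 120×60/8 = 900 rpm; n = 900×(1−0.0355) = 868 rpm
ω = 2π×868/60 = 90.9 rad/s
τ = P_out/ω = 11200/90.9 = 123.2 N·m
In lb·ft: 123.2/1.356 = 90.9 lb·ft

90.9 lb·ft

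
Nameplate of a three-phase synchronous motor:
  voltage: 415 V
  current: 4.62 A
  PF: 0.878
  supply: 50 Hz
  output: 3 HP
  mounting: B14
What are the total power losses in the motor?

P_in = √3·V·I·cosφ = 1.732×415×4.62×0.878 = 2916 W
P_out = 3×746 = 2238 W
Losses = P_in − P_out = 2916 − 2238 = 678 W

678 W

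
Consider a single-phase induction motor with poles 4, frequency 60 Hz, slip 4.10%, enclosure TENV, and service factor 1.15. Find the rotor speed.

n_s = 120f/p = 120×60/4 = 1800 rpm
n = n_s(1 − s) = 1800 × (1 − 0.041) = 1726 rpm

1726 rpm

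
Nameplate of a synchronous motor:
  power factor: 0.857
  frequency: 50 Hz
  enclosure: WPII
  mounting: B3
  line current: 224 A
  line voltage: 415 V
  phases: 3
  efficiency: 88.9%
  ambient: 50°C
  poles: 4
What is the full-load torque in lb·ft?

P_in = √3·V·I·cosφ = 1.732 × 415 × 224 × 0.857 = 137983 W
P_out = η·P_in = 0.889 × 137983 = 122667 W
n = n_s = 120×50/4 = 1500 rpm (synchronous)
ω = 2π×1500/60 = 157.1 rad/s
τ = P_out/ω = 122667/157.1 = 780.8 N·m
In lb·ft: 780.8/1.356 = 576 lb·ft

576 lb·ft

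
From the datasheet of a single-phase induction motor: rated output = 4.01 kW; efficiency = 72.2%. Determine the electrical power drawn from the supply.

5.55 kW

P_out = 4010 W
P_in = P_out/η = 4010/0.722 = 5554 W = 5.55 kW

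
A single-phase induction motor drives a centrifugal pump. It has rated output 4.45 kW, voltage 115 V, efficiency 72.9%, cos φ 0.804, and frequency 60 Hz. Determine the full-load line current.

66 A

P_out = 4.45 kW = 4450 W
P_in = P_out / η = 4450 / 0.729 = 6104 W
I = P_in / (V·cosφ) = 6104 / (115 × 0.804) = 66 A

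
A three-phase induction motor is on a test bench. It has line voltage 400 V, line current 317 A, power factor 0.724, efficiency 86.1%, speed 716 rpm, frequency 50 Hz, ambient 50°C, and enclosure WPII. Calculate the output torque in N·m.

P_in = √3·V·I·cosφ = 1.732 × 400 × 317 × 0.724 = 159003 W
P_out = η·P_in = 0.861 × 159003 = 136902 W
n = 716 rpm
ω = 2π×716/60 = 74.98 rad/s
τ = P_out/ω = 136902/74.98 = 1830 N·m

1830 N·m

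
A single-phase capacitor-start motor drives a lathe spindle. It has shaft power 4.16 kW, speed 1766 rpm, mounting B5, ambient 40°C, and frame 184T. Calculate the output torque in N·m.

22.5 N·m

ω = 2π × 1766/60 = 184.9 rad/s
τ = P/ω = 4160/184.9 = 22.5 N·m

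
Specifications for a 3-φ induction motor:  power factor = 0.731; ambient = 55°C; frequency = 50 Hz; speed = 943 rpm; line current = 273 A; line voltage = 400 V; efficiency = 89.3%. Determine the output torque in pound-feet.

922 lb·ft

P_in = √3·V·I·cosφ = 1.732 × 400 × 273 × 0.731 = 138257 W
P_out = η·P_in = 0.893 × 138257 = 123464 W
n = 943 rpm
ω = 2π×943/60 = 98.75 rad/s
τ = P_out/ω = 123464/98.75 = 1250 N·m
In lb·ft: 1250/1.356 = 922 lb·ft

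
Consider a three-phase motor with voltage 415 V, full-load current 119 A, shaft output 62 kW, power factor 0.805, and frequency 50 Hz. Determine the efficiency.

P_out = 62 kW = 62000 W
P_in = √3·V_L·I_L·cosφ = 1.732 × 415 × 119 × 0.805 = 68856 W
η = P_out / P_in = 62000 / 68856 = 0.900 = 90.0%

90.0 %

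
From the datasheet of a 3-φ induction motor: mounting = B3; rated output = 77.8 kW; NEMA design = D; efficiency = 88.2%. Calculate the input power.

P_out = 77800 W
P_in = P_out/η = 77800/0.882 = 88209 W = 88.2 kW

88.2 kW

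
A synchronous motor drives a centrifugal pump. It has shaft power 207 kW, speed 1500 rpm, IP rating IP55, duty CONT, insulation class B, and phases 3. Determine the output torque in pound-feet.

ω = 2π × 1500/60 = 157.1 rad/s
τ = P/ω = 207000/157.1 = 1318 N·m
In lb·ft: 1318/1.356 = 972 lb·ft

972 lb·ft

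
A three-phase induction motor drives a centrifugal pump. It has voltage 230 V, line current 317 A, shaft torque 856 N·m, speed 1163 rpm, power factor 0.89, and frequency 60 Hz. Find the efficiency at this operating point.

ω = 2π × 1163/60 = 121.8 rad/s; P_out = τω = 856 × 121.8 = 104261 W
P_in = √3·V_L·I_L·cosφ = 1.732 × 230 × 317 × 0.89 = 112389 W
η = P_out / P_in = 104261 / 112389 = 0.928 = 92.8%

92.8 %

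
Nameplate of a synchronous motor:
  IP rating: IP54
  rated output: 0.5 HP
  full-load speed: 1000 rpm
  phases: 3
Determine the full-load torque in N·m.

P_out = 0.5 × 746 = 373 W
ω = 2π × 1000/60 = 104.7 rad/s
τ = P_out/ω = 373/104.7 = 3.56 N·m

3.56 N·m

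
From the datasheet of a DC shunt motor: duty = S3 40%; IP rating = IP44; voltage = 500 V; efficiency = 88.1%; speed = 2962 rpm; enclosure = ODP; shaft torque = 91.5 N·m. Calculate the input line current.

ω = 2π×2962/60 = 310.2 rad/s; P_out = τω = 91.5 × 310.2 = 28383 W
P_in = P_out / η = 28383 / 0.881 = 32217 W
I = P_in / V = 32217 / 500 = 64.4 A

64.4 A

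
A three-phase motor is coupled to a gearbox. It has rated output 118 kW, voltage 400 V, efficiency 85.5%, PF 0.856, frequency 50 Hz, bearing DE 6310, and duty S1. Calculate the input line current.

P_out = 118 kW = 118000 W
P_in = P_out / η = 118000 / 0.855 = 138012 W
I_L = P_in / (√3·V_L·cosφ) = 138012 / (1.732 × 400 × 0.856) = 233 A

233 A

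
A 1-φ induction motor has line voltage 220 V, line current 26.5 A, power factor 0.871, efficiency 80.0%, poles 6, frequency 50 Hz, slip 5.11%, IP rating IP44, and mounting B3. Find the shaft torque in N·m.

P_in = V·I·cosφ = 220 × 26.5 × 0.871 = 5078 W
P_out = η·P_in = 0.8 × 5078 = 4062 W
n_s = 120×50/6 = 1000 rpm; n = 1000×(1−0.0511) = 949 rpm
ω = 2π×949/60 = 99.38 rad/s
τ = P_out/ω = 4062/99.38 = 40.9 N·m

40.9 N·m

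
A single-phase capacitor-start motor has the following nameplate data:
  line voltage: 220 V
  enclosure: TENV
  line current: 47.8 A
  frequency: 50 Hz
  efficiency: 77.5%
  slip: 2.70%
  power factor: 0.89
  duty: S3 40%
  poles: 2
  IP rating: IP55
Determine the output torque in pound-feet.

17.5 lb·ft

P_in = V·I·cosφ = 220 × 47.8 × 0.89 = 9359 W
P_out = η·P_in = 0.775 × 9359 = 7253 W
n_s = 120×50/2 = 3000 rpm; n = 3000×(1−0.027) = 2919 rpm
ω = 2π×2919/60 = 305.7 rad/s
τ = P_out/ω = 7253/305.7 = 23.73 N·m
In lb·ft: 23.73/1.356 = 17.5 lb·ft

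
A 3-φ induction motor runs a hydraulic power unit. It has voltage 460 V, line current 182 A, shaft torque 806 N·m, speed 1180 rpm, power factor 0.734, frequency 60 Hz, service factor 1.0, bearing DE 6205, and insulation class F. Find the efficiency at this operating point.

ω = 2π × 1180/60 = 123.6 rad/s; P_out = τω = 806 × 123.6 = 99622 W
P_in = √3·V_L·I_L·cosφ = 1.732 × 460 × 182 × 0.734 = 106432 W
η = P_out / P_in = 99622 / 106432 = 0.936 = 93.6%

93.6 %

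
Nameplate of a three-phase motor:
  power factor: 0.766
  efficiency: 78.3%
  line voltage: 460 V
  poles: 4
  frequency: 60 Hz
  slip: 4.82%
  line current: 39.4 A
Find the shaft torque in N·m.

P_in = √3·V·I·cosφ = 1.732 × 460 × 39.4 × 0.766 = 24045 W
P_out = η·P_in = 0.783 × 24045 = 18827 W
n_s = 120×60/4 = 1800 rpm; n = 1800×(1−0.0482) = 1713 rpm
ω = 2π×1713/60 = 179.4 rad/s
τ = P_out/ω = 18827/179.4 = 105 N·m

105 N·m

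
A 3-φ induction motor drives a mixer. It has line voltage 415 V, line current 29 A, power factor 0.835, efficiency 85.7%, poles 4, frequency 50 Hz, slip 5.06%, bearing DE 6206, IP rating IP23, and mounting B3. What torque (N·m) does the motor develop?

P_in = √3·V·I·cosφ = 1.732 × 415 × 29 × 0.835 = 17405 W
P_out = η·P_in = 0.857 × 17405 = 14916 W
n_s = 120×50/4 = 1500 rpm; n = 1500×(1−0.0506) = 1424 rpm
ω = 2π×1424/60 = 149.1 rad/s
τ = P_out/ω = 14916/149.1 = 100 N·m

100 N·m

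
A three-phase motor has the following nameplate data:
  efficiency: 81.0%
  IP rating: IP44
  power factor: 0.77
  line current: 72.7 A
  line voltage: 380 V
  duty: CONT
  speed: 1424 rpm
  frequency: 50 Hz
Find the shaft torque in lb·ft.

148 lb·ft

P_in = √3·V·I·cosφ = 1.732 × 380 × 72.7 × 0.77 = 36843 W
P_out = η·P_in = 0.81 × 36843 = 29843 W
n = 1424 rpm
ω = 2π×1424/60 = 149.1 rad/s
τ = P_out/ω = 29843/149.1 = 200.2 N·m
In lb·ft: 200.2/1.356 = 148 lb·ft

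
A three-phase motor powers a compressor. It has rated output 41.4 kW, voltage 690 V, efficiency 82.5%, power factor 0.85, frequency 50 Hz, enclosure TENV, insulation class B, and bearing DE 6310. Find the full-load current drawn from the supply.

49.4 A

P_out = 41.4 kW = 41400 W
P_in = P_out / η = 41400 / 0.825 = 50182 W
I_L = P_in / (√3·V_L·cosφ) = 50182 / (1.732 × 690 × 0.85) = 49.4 A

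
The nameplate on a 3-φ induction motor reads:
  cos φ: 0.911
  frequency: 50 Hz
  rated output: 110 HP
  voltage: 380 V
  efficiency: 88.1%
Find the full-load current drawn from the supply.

155 A

P_out = 110 × 746 = 82060 W
P_in = P_out / η = 82060 / 0.881 = 93144 W
I_L = P_in / (√3·V_L·cosφ) = 93144 / (1.732 × 380 × 0.911) = 155 A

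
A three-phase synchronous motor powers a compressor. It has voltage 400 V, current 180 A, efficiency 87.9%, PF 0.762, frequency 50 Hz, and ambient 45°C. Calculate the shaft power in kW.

P_in = √3·V·I·cosφ = 1.732 × 400 × 180 × 0.762 = 95024 W
P_out = η·P_in = 0.879 × 95024 = 83526 W

83.5 kW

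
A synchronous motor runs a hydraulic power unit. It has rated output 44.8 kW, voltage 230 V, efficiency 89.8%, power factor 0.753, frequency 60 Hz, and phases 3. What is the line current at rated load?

166 A

P_out = 44.8 kW = 44800 W
P_in = P_out / η = 44800 / 0.898 = 49889 W
I_L = P_in / (√3·V_L·cosφ) = 49889 / (1.732 × 230 × 0.753) = 166 A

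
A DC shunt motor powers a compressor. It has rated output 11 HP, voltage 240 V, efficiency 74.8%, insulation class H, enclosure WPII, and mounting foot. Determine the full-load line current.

P_out = 11 × 746 = 8206 W
P_in = P_out / η = 8206 / 0.748 = 10971 W
I = P_in / V = 10971 / 240 = 45.7 A

45.7 A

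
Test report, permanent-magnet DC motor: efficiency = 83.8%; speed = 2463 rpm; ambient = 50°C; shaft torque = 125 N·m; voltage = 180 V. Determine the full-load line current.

214 A

ω = 2π×2463/60 = 257.9 rad/s; P_out = τω = 125 × 257.9 = 32238 W
P_in = P_out / η = 32238 / 0.838 = 38470 W
I = P_in / V = 38470 / 180 = 214 A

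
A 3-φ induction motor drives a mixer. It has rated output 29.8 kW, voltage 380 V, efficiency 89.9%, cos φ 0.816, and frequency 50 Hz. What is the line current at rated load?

P_out = 29.8 kW = 29800 W
P_in = P_out / η = 29800 / 0.899 = 33148 W
I_L = P_in / (√3·V_L·cosφ) = 33148 / (1.732 × 380 × 0.816) = 61.7 A

61.7 A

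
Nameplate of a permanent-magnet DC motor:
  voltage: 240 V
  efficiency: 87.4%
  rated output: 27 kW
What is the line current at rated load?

129 A

P_out = 27 kW = 27000 W
P_in = P_out / η = 27000 / 0.874 = 30892 W
I = P_in / V = 30892 / 240 = 129 A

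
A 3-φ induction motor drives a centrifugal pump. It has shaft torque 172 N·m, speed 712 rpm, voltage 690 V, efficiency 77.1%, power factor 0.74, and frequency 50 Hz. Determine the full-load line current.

18.8 A

ω = 2π×712/60 = 74.56 rad/s; P_out = τω = 172 × 74.56 = 12824 W
P_in = P_out / η = 12824 / 0.771 = 16633 W
I_L = P_in / (√3·V_L·cosφ) = 16633 / (1.732 × 690 × 0.74) = 18.8 A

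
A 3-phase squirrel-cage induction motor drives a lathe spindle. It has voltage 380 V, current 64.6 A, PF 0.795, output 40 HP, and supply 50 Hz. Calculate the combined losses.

3960 W

P_in = √3·V·I·cosφ = 1.732×380×64.6×0.795 = 33801 W
P_out = 40×746 = 29840 W
Losses = P_in − P_out = 33801 − 29840 = 3961 W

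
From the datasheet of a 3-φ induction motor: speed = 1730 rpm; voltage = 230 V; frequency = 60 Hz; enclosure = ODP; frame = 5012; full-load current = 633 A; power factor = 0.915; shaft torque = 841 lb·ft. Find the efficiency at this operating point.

τ = 841 lb·ft × 1.356 = 1140 N·m
ω = 2π × 1730/60 = 181.2 rad/s; P_out = τω = 1140 × 181.2 = 206568 W
P_in = √3·V_L·I_L·cosφ = 1.732 × 230 × 633 × 0.915 = 230728 W
η = P_out / P_in = 206568 / 230728 = 0.895 = 89.5%

89.5 %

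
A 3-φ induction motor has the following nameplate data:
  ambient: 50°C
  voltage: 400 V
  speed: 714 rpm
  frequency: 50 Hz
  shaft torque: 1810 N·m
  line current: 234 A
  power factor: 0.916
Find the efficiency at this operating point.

91.1 %

ω = 2π × 714/60 = 74.77 rad/s; P_out = τω = 1810 × 74.77 = 135334 W
P_in = √3·V_L·I_L·cosφ = 1.732 × 400 × 234 × 0.916 = 148498 W
η = P_out / P_in = 135334 / 148498 = 0.911 = 91.1%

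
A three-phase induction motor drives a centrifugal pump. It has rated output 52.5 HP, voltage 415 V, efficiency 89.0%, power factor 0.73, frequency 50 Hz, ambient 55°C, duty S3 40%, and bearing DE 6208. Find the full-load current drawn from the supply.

83.9 A

P_out = 52.5 × 746 = 39165 W
P_in = P_out / η = 39165 / 0.890 = 44006 W
I_L = P_in / (√3·V_L·cosφ) = 44006 / (1.732 × 415 × 0.73) = 83.9 A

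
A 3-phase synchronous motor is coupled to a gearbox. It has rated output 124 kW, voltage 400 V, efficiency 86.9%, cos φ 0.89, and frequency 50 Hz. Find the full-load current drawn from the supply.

P_out = 124 kW = 124000 W
P_in = P_out / η = 124000 / 0.869 = 142693 W
I_L = P_in / (√3·V_L·cosφ) = 142693 / (1.732 × 400 × 0.89) = 231 A

231 A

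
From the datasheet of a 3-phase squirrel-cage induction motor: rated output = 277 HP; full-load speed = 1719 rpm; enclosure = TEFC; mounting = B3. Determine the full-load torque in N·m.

1150 N·m

P_out = 277 × 746 = 206642 W
ω = 2π × 1719/60 = 180 rad/s
τ = P_out/ω = 206642/180 = 1150 N·m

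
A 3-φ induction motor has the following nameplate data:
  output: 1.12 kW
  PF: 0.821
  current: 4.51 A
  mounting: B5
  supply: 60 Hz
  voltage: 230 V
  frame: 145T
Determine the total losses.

355 W

P_in = √3·V·I·cosφ = 1.732×230×4.51×0.821 = 1475 W
P_out = 1120 W
Losses = P_in − P_out = 1475 − 1120 = 355 W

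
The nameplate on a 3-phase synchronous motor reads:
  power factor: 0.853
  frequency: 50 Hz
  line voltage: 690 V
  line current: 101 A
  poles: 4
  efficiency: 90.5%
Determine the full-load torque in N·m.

593 N·m

P_in = √3·V·I·cosφ = 1.732 × 690 × 101 × 0.853 = 102960 W
P_out = η·P_in = 0.905 × 102960 = 93179 W
n = n_s = 120×50/4 = 1500 rpm (synchronous)
ω = 2π×1500/60 = 157.1 rad/s
τ = P_out/ω = 93179/157.1 = 593 N·m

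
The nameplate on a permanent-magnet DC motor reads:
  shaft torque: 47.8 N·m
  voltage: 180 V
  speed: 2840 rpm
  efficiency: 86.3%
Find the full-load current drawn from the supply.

ω = 2π×2840/60 = 297.4 rad/s; P_out = τω = 47.8 × 297.4 = 14216 W
P_in = P_out / η = 14216 / 0.863 = 16473 W
I = P_in / V = 16473 / 180 = 91.5 A

91.5 A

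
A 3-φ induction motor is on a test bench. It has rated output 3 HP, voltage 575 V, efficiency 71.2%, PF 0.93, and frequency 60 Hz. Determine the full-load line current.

P_out = 3 × 746 = 2238 W
P_in = P_out / η = 2238 / 0.712 = 3143 W
I_L = P_in / (√3·V_L·cosφ) = 3143 / (1.732 × 575 × 0.93) = 3.39 A

3.39 A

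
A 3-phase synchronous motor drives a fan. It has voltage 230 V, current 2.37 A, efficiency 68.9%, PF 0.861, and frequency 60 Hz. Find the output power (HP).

P_in = √3·V·I·cosφ = 1.732 × 230 × 2.37 × 0.861 = 813 W
P_out = η·P_in = 0.689 × 813 = 560 W
= 560/746 = 0.751 HP

0.751 HP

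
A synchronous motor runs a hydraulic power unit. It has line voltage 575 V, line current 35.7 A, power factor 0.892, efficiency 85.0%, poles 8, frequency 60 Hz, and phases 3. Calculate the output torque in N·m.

P_in = √3·V·I·cosφ = 1.732 × 575 × 35.7 × 0.892 = 31714 W
P_out = η·P_in = 0.85 × 31714 = 26957 W
n = n_s = 120×60/8 = 900 rpm (synchronous)
ω = 2π×900/60 = 94.25 rad/s
τ = P_out/ω = 26957/94.25 = 286 N·m

286 N·m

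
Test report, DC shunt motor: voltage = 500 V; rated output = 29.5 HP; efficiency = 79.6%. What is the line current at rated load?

P_out = 29.5 × 746 = 22007 W
P_in = P_out / η = 22007 / 0.796 = 27647 W
I = P_in / V = 27647 / 500 = 55.3 A

55.3 A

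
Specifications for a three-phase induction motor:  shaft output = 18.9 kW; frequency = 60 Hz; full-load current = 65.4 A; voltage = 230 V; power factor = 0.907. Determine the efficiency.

80.0 %

P_out = 18.9 kW = 18900 W
P_in = √3·V_L·I_L·cosφ = 1.732 × 230 × 65.4 × 0.907 = 23630 W
η = P_out / P_in = 18900 / 23630 = 0.800 = 80.0%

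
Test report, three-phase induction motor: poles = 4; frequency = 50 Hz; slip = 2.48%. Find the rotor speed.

1463 rpm

n_s = 120f/p = 120×50/4 = 1500 rpm
n = n_s(1 − s) = 1500 × (1 − 0.0248) = 1463 rpm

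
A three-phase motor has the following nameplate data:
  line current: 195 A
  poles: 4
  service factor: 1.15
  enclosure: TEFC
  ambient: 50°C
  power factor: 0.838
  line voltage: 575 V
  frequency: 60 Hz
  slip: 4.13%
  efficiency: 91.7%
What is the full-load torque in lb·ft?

609 lb·ft

P_in = √3·V·I·cosφ = 1.732 × 575 × 195 × 0.838 = 162740 W
P_out = η·P_in = 0.917 × 162740 = 149233 W
n_s = 120×60/4 = 1800 rpm; n = 1800×(1−0.0413) = 1726 rpm
ω = 2π×1726/60 = 180.7 rad/s
τ = P_out/ω = 149233/180.7 = 825.9 N·m
In lb·ft: 825.9/1.356 = 609 lb·ft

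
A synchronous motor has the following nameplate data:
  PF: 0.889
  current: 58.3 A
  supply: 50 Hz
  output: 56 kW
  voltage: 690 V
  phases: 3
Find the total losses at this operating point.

P_in = √3·V·I·cosφ = 1.732×690×58.3×0.889 = 61939 W
P_out = 56000 W
Losses = P_in − P_out = 61939 − 56000 = 5939 W

5940 W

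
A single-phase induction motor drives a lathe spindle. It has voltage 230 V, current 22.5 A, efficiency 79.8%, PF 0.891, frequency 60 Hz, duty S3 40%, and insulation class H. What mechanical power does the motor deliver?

P_in = V·I·cosφ = 230 × 22.5 × 0.891 = 4611 W
P_out = η·P_in = 0.798 × 4611 = 3680 W

3.68 kW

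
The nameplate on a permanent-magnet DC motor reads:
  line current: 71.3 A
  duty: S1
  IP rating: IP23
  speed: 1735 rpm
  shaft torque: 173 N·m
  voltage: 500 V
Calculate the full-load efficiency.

88.2 %

ω = 2π × 1735/60 = 181.7 rad/s; P_out = τω = 173 × 181.7 = 31434 W
P_in = V·I = 500 × 71.3 = 35650 W
η = P_out / P_in = 31434 / 35650 = 0.882 = 88.2%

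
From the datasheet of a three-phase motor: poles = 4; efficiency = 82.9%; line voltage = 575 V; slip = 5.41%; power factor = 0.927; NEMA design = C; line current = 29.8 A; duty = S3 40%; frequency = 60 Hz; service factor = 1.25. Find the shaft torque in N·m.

P_in = √3·V·I·cosφ = 1.732 × 575 × 29.8 × 0.927 = 27511 W
P_out = η·P_in = 0.829 × 27511 = 22807 W
n_s = 120×60/4 = 1800 rpm; n = 1800×(1−0.0541) = 1703 rpm
ω = 2π×1703/60 = 178.3 rad/s
τ = P_out/ω = 22807/178.3 = 128 N·m

128 N·m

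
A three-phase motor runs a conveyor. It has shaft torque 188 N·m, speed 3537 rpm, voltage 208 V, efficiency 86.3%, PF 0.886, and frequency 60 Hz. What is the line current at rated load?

253 A

ω = 2π×3537/60 = 370.4 rad/s; P_out = τω = 188 × 370.4 = 69635 W
P_in = P_out / η = 69635 / 0.863 = 80689 W
I_L = P_in / (√3·V_L·cosφ) = 80689 / (1.732 × 208 × 0.886) = 253 A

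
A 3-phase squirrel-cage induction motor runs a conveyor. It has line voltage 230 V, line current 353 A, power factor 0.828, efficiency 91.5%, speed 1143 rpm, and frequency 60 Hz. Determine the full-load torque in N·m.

890 N·m

P_in = √3·V·I·cosφ = 1.732 × 230 × 353 × 0.828 = 116434 W
P_out = η·P_in = 0.915 × 116434 = 106537 W
n = 1143 rpm
ω = 2π×1143/60 = 119.7 rad/s
τ = P_out/ω = 106537/119.7 = 890 N·m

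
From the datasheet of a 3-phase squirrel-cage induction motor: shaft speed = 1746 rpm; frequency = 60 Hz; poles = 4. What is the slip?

n_s = 120f/p = 120×60/4 = 1800 rpm
s = (n_s − n)/n_s = (1800 − 1746)/1800 = 0.0300

3.00 %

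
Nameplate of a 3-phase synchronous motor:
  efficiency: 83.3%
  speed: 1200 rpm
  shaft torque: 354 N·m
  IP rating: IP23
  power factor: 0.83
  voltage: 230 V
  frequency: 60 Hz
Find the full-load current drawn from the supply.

162 A

ω = 2π×1200/60 = 125.7 rad/s; P_out = τω = 354 × 125.7 = 44498 W
P_in = P_out / η = 44498 / 0.833 = 53419 W
I_L = P_in / (√3·V_L·cosφ) = 53419 / (1.732 × 230 × 0.83) = 162 A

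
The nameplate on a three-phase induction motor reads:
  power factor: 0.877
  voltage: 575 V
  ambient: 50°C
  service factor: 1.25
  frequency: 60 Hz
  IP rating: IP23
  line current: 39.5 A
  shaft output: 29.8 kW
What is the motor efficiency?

P_out = 29.8 kW = 29800 W
P_in = √3·V_L·I_L·cosφ = 1.732 × 575 × 39.5 × 0.877 = 34499 W
η = P_out / P_in = 29800 / 34499 = 0.864 = 86.4%

86.4 %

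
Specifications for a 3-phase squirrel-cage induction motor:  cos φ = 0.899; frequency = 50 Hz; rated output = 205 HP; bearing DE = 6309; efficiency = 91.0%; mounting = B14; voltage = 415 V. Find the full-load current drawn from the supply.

260 A

P_out = 205 × 746 = 152930 W
P_in = P_out / η = 152930 / 0.910 = 168055 W
I_L = P_in / (√3·V_L·cosφ) = 168055 / (1.732 × 415 × 0.899) = 260 A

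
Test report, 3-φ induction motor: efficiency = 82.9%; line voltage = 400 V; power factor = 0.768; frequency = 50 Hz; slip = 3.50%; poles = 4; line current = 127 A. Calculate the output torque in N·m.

370 N·m

P_in = √3·V·I·cosφ = 1.732 × 400 × 127 × 0.768 = 67573 W
P_out = η·P_in = 0.829 × 67573 = 56018 W
n_s = 120×50/4 = 1500 rpm; n = 1500×(1−0.035) = 1448 rpm
ω = 2π×1448/60 = 151.6 rad/s
τ = P_out/ω = 56018/151.6 = 370 N·m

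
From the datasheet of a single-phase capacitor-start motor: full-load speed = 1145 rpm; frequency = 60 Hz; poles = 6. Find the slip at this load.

n_s = 120f/p = 120×60/6 = 1200 rpm
s = (n_s − n)/n_s = (1200 − 1145)/1200 = 0.0458

4.58 %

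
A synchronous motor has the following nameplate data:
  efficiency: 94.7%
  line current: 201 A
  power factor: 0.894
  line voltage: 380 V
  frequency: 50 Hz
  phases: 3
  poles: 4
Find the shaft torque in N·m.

713 N·m

P_in = √3·V·I·cosφ = 1.732 × 380 × 201 × 0.894 = 118267 W
P_out = η·P_in = 0.947 × 118267 = 111999 W
n = n_s = 120×50/4 = 1500 rpm (synchronous)
ω = 2π×1500/60 = 157.1 rad/s
τ = P_out/ω = 111999/157.1 = 713 N·m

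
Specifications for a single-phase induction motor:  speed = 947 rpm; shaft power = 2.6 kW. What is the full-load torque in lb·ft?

ω = 2π × 947/60 = 99.17 rad/s
τ = P/ω = 2600/99.17 = 26.22 N·m
In lb·ft: 26.22/1.356 = 19.3 lb·ft

19.3 lb·ft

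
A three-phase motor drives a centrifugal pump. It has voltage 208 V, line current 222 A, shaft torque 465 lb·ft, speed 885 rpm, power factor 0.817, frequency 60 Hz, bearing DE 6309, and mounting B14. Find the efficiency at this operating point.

89.4 %

τ = 465 lb·ft × 1.356 = 630.5 N·m
ω = 2π × 885/60 = 92.68 rad/s; P_out = τω = 630.5 × 92.68 = 58435 W
P_in = √3·V_L·I_L·cosφ = 1.732 × 208 × 222 × 0.817 = 65341 W
η = P_out / P_in = 58435 / 65341 = 0.894 = 89.4%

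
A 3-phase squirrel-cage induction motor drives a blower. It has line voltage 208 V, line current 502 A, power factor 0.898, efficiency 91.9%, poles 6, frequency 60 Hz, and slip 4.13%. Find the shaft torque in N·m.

P_in = √3·V·I·cosφ = 1.732 × 208 × 502 × 0.898 = 162402 W
P_out = η·P_in = 0.919 × 162402 = 149247 W
n_s = 120×60/6 = 1200 rpm; n = 1200×(1−0.0413) = 1150 rpm
ω = 2π×1150/60 = 120.4 rad/s
τ = P_out/ω = 149247/120.4 = 1240 N·m

1240 N·m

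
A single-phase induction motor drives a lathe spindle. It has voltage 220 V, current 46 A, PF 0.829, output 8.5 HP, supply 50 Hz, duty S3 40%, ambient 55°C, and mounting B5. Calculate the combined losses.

P_in = V·I·cosφ = 220×46×0.829 = 8389 W
P_out = 8.5×746 = 6341 W
Losses = P_in − P_out = 8389 − 6341 = 2048 W

2.05 kW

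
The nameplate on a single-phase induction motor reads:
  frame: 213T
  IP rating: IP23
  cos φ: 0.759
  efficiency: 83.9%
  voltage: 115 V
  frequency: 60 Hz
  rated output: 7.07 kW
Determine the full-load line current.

P_out = 7.07 kW = 7070 W
P_in = P_out / η = 7070 / 0.839 = 8427 W
I = P_in / (V·cosφ) = 8427 / (115 × 0.759) = 96.5 A

96.5 A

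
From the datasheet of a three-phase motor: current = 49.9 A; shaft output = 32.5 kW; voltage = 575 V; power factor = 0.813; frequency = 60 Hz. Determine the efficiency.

P_out = 32.5 kW = 32500 W
P_in = √3·V_L·I_L·cosφ = 1.732 × 575 × 49.9 × 0.813 = 40402 W
η = P_out / P_in = 32500 / 40402 = 0.804 = 80.4%

80.4 %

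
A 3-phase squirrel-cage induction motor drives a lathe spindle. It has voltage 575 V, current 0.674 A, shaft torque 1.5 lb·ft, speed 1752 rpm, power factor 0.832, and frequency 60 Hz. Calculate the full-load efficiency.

66.8 %

τ = 1.5 lb·ft × 1.356 = 2.034 N·m
ω = 2π × 1752/60 = 183.5 rad/s; P_out = τω = 2.034 × 183.5 = 373 W
P_in = √3·V_L·I_L·cosφ = 1.732 × 575 × 0.674 × 0.832 = 558 W
η = P_out / P_in = 373 / 558 = 0.668 = 66.8%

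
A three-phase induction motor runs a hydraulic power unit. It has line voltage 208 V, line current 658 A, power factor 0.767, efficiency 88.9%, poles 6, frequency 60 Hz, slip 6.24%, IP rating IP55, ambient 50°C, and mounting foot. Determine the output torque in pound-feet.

P_in = √3·V·I·cosφ = 1.732 × 208 × 658 × 0.767 = 181816 W
P_out = η·P_in = 0.889 × 181816 = 161634 W
n_s = 120×60/6 = 1200 rpm; n = 1200×(1−0.0624) = 1125 rpm
ω = 2π×1125/60 = 117.8 rad/s
τ = P_out/ω = 161634/117.8 = 1372 N·m
In lb·ft: 1372/1.356 = 1010 lb·ft

1010 lb·ft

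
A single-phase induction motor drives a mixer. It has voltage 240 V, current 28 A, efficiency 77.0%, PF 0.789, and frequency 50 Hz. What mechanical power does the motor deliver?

P_in = V·I·cosφ = 240 × 28 × 0.789 = 5302 W
P_out = η·P_in = 0.77 × 5302 = 4083 W

4.08 kW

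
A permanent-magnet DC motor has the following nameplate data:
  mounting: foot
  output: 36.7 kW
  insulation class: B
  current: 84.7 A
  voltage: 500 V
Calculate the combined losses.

P_in = V·I = 500×84.7 = 42350 W
P_out = 36700 W
Losses = P_in − P_out = 42350 − 36700 = 5650 W

5.65 kW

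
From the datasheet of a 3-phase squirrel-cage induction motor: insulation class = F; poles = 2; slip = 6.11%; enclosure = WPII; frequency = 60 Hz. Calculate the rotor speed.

3380 rpm

n_s = 120f/p = 120×60/2 = 3600 rpm
n = n_s(1 − s) = 3600 × (1 − 0.0611) = 3380 rpm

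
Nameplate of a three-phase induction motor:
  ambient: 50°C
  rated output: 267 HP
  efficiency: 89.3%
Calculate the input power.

P_out = 267 × 746 = 199182 W
P_in = P_out/η = 199182/0.893 = 223048 W = 223 kW

223 kW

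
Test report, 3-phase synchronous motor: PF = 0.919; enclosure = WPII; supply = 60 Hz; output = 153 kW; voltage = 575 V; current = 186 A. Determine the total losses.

P_in = √3·V·I·cosφ = 1.732×575×186×0.919 = 170233 W
P_out = 153000 W
Losses = P_in − P_out = 170233 − 153000 = 17233 W

17200 W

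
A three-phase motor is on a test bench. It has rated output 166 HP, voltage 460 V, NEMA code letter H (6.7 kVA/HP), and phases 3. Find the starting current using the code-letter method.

S_LR = 6.7 × 166 = 1112.2 kVA
I_LR = S_LR/(√3·V_L) = 1112200/(1.732×460) = 1400 A

1400 A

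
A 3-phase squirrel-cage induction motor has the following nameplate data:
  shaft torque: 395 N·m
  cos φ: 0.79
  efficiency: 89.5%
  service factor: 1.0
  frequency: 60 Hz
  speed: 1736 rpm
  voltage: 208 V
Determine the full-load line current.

282 A

ω = 2π×1736/60 = 181.8 rad/s; P_out = τω = 395 × 181.8 = 71811 W
P_in = P_out / η = 71811 / 0.895 = 80236 W
I_L = P_in / (√3·V_L·cosφ) = 80236 / (1.732 × 208 × 0.79) = 282 A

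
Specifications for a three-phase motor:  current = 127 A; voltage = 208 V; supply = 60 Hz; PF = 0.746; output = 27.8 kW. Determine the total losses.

P_in = √3·V·I·cosφ = 1.732×208×127×0.746 = 34131 W
P_out = 27800 W
Losses = P_in − P_out = 34131 − 27800 = 6331 W

6.33 kW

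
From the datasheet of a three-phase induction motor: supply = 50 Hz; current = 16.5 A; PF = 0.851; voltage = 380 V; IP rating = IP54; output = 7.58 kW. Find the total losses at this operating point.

1660 W

P_in = √3·V·I·cosφ = 1.732×380×16.5×0.851 = 9242 W
P_out = 7580 W
Losses = P_in − P_out = 9242 − 7580 = 1662 W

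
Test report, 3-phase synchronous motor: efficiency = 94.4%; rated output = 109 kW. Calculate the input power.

P_out = 109000 W
P_in = P_out/η = 109000/0.944 = 115466 W = 115 kW

115 kW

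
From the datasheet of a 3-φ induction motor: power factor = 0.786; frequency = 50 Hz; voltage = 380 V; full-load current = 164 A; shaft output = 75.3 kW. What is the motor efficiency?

P_out = 75.3 kW = 75300 W
P_in = √3·V_L·I_L·cosφ = 1.732 × 380 × 164 × 0.786 = 84839 W
η = P_out / P_in = 75300 / 84839 = 0.888 = 88.8%

88.8 %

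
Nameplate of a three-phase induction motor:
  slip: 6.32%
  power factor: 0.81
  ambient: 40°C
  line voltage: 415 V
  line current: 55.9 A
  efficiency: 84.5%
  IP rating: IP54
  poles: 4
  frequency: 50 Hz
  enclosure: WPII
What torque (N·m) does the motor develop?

P_in = √3·V·I·cosφ = 1.732 × 415 × 55.9 × 0.81 = 32546 W
P_out = η·P_in = 0.845 × 32546 = 27501 W
n_s = 120×50/4 = 1500 rpm; n = 1500×(1−0.0632) = 1405 rpm
ω = 2π×1405/60 = 147.1 rad/s
τ = P_out/ω = 27501/147.1 = 187 N·m

187 N·m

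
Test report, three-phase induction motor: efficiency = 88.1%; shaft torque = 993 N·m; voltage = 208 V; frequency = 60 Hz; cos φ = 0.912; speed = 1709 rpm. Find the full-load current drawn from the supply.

ω = 2π×1709/60 = 179 rad/s; P_out = τω = 993 × 179 = 177747 W
P_in = P_out / η = 177747 / 0.881 = 201756 W
I_L = P_in / (√3·V_L·cosφ) = 201756 / (1.732 × 208 × 0.912) = 614 A

614 A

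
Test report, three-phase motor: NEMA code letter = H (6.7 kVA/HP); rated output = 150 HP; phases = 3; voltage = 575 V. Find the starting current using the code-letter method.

S_LR = 6.7 × 150 = 1005 kVA
I_LR = S_LR/(√3·V_L) = 1005000/(1.732×575) = 1010 A

1010 A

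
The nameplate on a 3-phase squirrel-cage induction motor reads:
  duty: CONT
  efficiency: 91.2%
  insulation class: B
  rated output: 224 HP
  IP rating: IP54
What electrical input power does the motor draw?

183 kW

P_out = 224 × 746 = 167104 W
P_in = P_out/η = 167104/0.912 = 183228 W = 183 kW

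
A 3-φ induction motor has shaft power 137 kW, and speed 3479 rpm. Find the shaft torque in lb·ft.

ω = 2π × 3479/60 = 364.3 rad/s
τ = P/ω = 137000/364.3 = 376.1 N·m
In lb·ft: 376.1/1.356 = 277 lb·ft

277 lb·ft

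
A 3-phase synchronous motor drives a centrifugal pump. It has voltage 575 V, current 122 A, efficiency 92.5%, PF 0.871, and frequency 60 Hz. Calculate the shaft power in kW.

97.9 kW

P_in = √3·V·I·cosφ = 1.732 × 575 × 122 × 0.871 = 105826 W
P_out = η·P_in = 0.925 × 105826 = 97889 W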